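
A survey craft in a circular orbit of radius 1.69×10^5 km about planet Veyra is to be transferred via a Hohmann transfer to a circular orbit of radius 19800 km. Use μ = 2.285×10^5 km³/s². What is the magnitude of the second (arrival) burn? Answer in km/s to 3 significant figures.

The Hohmann ellipse has a_t = (r₁ + r₂)/2 = 94400 km.
Circular speed at r = 19800 km: v_c = √(μ/r) = 3.397 km/s.
Vis-viva on the transfer ellipse at r = 19800 km gives v_t = √[μ(2/r − 1/a_t)] = 4.545 km/s.
Δv₂ = |v_t − v_c| = |4.545 − 3.397| = 1.148 km/s.

Δv₂ = 1.15 km/s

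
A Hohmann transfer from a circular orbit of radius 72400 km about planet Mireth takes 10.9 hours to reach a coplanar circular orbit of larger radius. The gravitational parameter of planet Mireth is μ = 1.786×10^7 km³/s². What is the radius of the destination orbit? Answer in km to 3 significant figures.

Transfer time t = 10.9 hours = 39240 s, and t = π√(a_t³/μ).
So a_t = (μ t²/π²)^(1/3) = (1.786×10^7 × (39240)² / π²)^(1/3) = 1.4072×10^5 km.
Since a_t = (r₁ + r₂)/2, r₂ = 2a_t − r₁ = 2×1.4072×10^5 − 72400 = 2.0904×10^5 km.

r₂ = 2.09×10^5 km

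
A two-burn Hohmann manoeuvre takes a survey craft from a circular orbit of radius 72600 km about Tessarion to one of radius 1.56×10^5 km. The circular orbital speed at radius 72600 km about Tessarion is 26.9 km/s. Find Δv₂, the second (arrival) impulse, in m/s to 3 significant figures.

Δv₂ = 3730 m/s

From the circular-orbit relation v² = μ/r at r = 72600 km: μ = v²r = (26.9)² × 72600 = 5.25341×10^7 km³/s².
Transfer-ellipse semi-major axis a_t = (r₁ + r₂)/2 = (72600 + 1.560×10^5)/2 = 1.143×10^5 km.
Circular speed at r = 1.560×10^5 km: v_c = √(μ/r) = 18.351 km/s.
Vis-viva on the transfer ellipse at r = 1.560×10^5 km gives v_t = √[μ(2/r − 1/a_t)] = 14.625 km/s.
Δv₂ = |v_t − v_c| = |14.625 − 18.351| = 3.726 km/s.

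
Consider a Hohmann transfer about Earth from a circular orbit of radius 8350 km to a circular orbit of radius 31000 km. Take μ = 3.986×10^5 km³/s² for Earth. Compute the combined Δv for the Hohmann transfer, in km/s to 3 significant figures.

Δv = 3.01 km/s

Semi-major axis of the transfer orbit: a_t = (8350 + 31000)/2 = 19675 km.
At r₁ the circular-orbit speed is v₁ = √(μ/r₁) = 6.9092 km/s.
Transfer-orbit speed at r₁ (vis-viva): v_p = √[μ(2/r₁ − 1/a_t)] = 8.6726 km/s.
First burn Δv₁ = |v_p − v₁| = 1.763 km/s.
At r₂, v₂ = √(μ/r₂) = 3.586 km/s.
Transfer-orbit speed at r₂: v_a = √[μ(2/r₂ − 1/a_t)] = 2.336 km/s.
Second burn Δv₂ = |v₂ − v_a| = 1.250 km/s.
Δv = Δv₁ + Δv₂ = 1.763 + 1.250 = 3.013 km/s.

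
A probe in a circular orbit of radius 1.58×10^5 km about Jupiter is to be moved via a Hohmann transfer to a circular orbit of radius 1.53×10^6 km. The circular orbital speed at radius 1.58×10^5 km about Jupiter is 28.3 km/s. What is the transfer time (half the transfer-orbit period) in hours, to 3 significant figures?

From the circular-orbit relation v² = μ/r at r = 1.58×10^5 km: μ = v²r = (28.3)² × 1.58×10^5 = 1.26541×10^8 km³/s².
Semi-major axis of the transfer orbit: a_t = (1.580×10^5 + 1.530×10^6)/2 = 8.440×10^5 km.
Half the transfer-orbit period gives t = π√(a_t³/μ) = 2.1655×10^5 s.
Converting: 2.1655×10^5 s ÷ 3600 s/hour = 60.2 hours.

t = 60.2 hours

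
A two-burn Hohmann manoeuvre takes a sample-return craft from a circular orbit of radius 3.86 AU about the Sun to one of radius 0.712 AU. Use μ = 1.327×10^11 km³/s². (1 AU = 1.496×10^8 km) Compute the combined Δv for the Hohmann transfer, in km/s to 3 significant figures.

Δv = 17.3 km/s

In km: r₁ = 3.86 × 1.496×10^8 = 5.77456×10^8 km; r₂ = 0.712 × 1.496×10^8 = 1.065152×10^8 km.
The Hohmann ellipse has a_t = (r₁ + r₂)/2 = 3.419856×10^8 km.
Circular speed at r₁: v₁ = √(μ/r₁) = √(1.327×10^11/5.77456×10^8) = 15.159 km/s.
On the transfer ellipse at r₁, v² = μ(2/r − 1/a) gives v_a = √[μ(2/r₁ − 1/a_t)] = 8.4601 km/s.
First burn Δv₁ = |v_a − v₁| = 6.699 km/s.
Circular speed at r₂: v₂ = √(μ/r₂) = 35.30 km/s.
Transfer-orbit speed at r₂: v_p = √[μ(2/r₂ − 1/a_t)] = 45.87 km/s.
Second burn Δv₂ = |v₂ − v_p| = 10.57 km/s.
Total Δv = Δv₁ + Δv₂ = 17.27 km/s.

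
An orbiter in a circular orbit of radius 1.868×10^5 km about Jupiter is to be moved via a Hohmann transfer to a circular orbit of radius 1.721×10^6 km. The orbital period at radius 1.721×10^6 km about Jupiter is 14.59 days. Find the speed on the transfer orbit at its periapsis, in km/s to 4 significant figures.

From Kepler's third law T² = 4π²r³/μ at r = 1.721×10^6 km, T = 14.59 days = 14.59 × 86400 s = 1.260576×10^6 s: μ = 4π²r³/T² = 1.26638×10^8 km³/s².
Transfer-ellipse semi-major axis a_t = (r₁ + r₂)/2 = (1.868×10^5 + 1.721×10^6)/2 = 9.539×10^5 km.
The periapsis of the transfer ellipse is at r = 1.868×10^5 km.
From the vis-viva equation, v = √[μ(2/r − 1/a_t)] = 34.97 km/s.

v = 34.97 km/s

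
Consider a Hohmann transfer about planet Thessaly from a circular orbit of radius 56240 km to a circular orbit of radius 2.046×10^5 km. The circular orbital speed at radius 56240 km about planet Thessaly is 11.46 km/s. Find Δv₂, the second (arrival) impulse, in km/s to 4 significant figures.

From the circular-orbit relation v² = μ/r at r = 56240 km: μ = v²r = (11.46)² × 56240 = 7.38609×10^6 km³/s².
The Hohmann ellipse has a_t = (r₁ + r₂)/2 = 1.3042×10^5 km.
On the circular orbit at r = 2.046×10^5 km, v_c = √(μ/r) = 6.0083 km/s.
Transfer-orbit speed at the same r (vis-viva, a = a_t): v_t = √[μ(2/r − 1/a_t)] = 3.9455 km/s.
Δv₂ = |v_t − v_c| = |3.9455 − 6.0083| = 2.063 km/s.

Δv₂ = 2.063 km/s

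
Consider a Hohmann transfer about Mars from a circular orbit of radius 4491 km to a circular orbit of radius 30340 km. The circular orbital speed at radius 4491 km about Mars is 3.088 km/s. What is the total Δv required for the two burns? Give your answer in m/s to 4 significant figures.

Δv = 1573 m/s

From the circular-orbit relation v² = μ/r at r = 4491 km: μ = v²r = (3.088)² × 4491 = 42825.0 km³/s².
The Hohmann ellipse has a_t = (r₁ + r₂)/2 = 17415.5 km.
At r₁ the circular-orbit speed is v₁ = √(μ/r₁) = 3.0880 km/s.
Transfer-orbit speed at r₁ (vis-viva): v_p = √[μ(2/r₁ − 1/a_t)] = 4.0758 km/s.
First burn Δv₁ = |v_p − v₁| = 0.9878 km/s.
At r₂, v₂ = √(μ/r₂) = 1.1881 km/s.
Transfer-orbit speed at r₂: v_a = √[μ(2/r₂ − 1/a_t)] = 0.60332 km/s.
Second burn Δv₂ = |v₂ − v_a| = 0.5848 km/s.
Total Δv = Δv₁ + Δv₂ = 1.573 km/s.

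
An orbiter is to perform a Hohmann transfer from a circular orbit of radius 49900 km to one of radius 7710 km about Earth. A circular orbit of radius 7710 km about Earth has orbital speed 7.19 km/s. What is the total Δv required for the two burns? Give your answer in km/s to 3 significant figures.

From the circular-orbit relation v² = μ/r at r = 7710 km: μ = v²r = (7.19)² × 7710 = 3.98577×10^5 km³/s².
Semi-major axis of the transfer orbit: a_t = (49900 + 7710)/2 = 28805 km.
Circular speed at r₁: v₁ = √(μ/r₁) = √(3.98577×10^5/49900) = 2.826 km/s.
Transfer-orbit speed at r₁ (vis-viva equation): v_a = √[μ(2/r₁ − 1/a_t)] = 1.462 km/s.
First burn Δv₁ = |v_a − v₁| = 1.364 km/s.
Circular speed at r₂: v₂ = √(μ/r₂) = 7.190 km/s.
Transfer-orbit speed at r₂: v_p = √[μ(2/r₂ − 1/a_t)] = 9.463 km/s.
Second burn Δv₂ = |v₂ − v_p| = 2.273 km/s.
Total Δv = Δv₁ + Δv₂ = 3.637 km/s.

Δv = 3.64 km/s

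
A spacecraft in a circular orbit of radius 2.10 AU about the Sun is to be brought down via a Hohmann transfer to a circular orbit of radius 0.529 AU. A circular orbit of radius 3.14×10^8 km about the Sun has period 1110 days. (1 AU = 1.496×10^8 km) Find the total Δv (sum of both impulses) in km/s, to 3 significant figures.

Δv = 18.3 km/s

From Kepler's third law T² = 4π²r³/μ at r = 3.14×10^8 km, T = 1110 days = 1110 × 86400 s = 9.5904×10^7 s: μ = 4π²r³/T² = 1.32885×10^11 km³/s².
In km: r₁ = 2.10 × 1.496×10^8 = 3.1416×10^8 km; r₂ = 0.529 × 1.496×10^8 = 7.91384×10^7 km.
The Hohmann ellipse has a_t = (r₁ + r₂)/2 = 1.966492×10^8 km.
Circular speed at r₁: v₁ = √(μ/r₁) = √(1.32885×10^11/3.1416×10^8) = 20.57 km/s.
Transfer-orbit speed at r₁ (vis-viva equation): v_a = √[μ(2/r₁ − 1/a_t)] = 13.05 km/s.
First burn Δv₁ = |v_a − v₁| = 7.520 km/s.
Circular speed at r₂: v₂ = √(μ/r₂) = 40.977 km/s.
Transfer-orbit speed at r₂: v_p = √[μ(2/r₂ − 1/a_t)] = 51.793 km/s.
Second burn Δv₂ = |v₂ − v_p| = 10.82 km/s.
Total Δv = Δv₁ + Δv₂ = 18.34 km/s.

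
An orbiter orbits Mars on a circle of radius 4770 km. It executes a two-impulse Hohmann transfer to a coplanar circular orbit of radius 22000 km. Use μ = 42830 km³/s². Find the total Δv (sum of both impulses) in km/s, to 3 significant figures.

Δv = 1.41 km/s

The Hohmann ellipse has a_t = (r₁ + r₂)/2 = 13385 km.
At r₁ the circular-orbit speed is v₁ = √(μ/r₁) = 2.9965 km/s.
On the transfer ellipse at r₁, vis-viva gives v_p = √[μ(2/r₁ − 1/a_t)] = 3.8416 km/s.
First burn Δv₁ = |v_p − v₁| = 0.8451 km/s.
At r₂, v₂ = √(μ/r₂) = 1.39528 km/s.
Transfer-orbit speed at r₂: v_a = √[μ(2/r₂ − 1/a_t)] = 0.832938 km/s.
Second burn Δv₂ = |v₂ − v_a| = 0.5623 km/s.
Δv = Δv₁ + Δv₂ = 0.8451 + 0.5623 = 1.407 km/s.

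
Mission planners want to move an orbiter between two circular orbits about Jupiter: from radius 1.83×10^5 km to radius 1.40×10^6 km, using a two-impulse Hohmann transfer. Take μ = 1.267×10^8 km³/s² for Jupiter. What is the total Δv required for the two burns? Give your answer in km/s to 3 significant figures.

Δv = 13.6 km/s

Transfer-ellipse semi-major axis a_t = (r₁ + r₂)/2 = (1.830×10^5 + 1.400×10^6)/2 = 7.915×10^5 km.
Circular speed at r₁: v₁ = √(μ/r₁) = √(1.267×10^8/1.830×10^5) = 26.313 km/s.
On the transfer ellipse at r₁, v² = μ(2/r − 1/a) gives v_p = √[μ(2/r₁ − 1/a_t)] = 34.995 km/s.
First burn Δv₁ = |v_p − v₁| = 8.682 km/s.
At r₂, v₂ = √(μ/r₂) = 9.513 km/s.
Transfer-orbit speed at r₂: v_a = √[μ(2/r₂ − 1/a_t)] = 4.574 km/s.
Second burn Δv₂ = |v₂ − v_a| = 4.939 km/s.
Δv = Δv₁ + Δv₂ = 8.682 + 4.939 = 13.62 km/s.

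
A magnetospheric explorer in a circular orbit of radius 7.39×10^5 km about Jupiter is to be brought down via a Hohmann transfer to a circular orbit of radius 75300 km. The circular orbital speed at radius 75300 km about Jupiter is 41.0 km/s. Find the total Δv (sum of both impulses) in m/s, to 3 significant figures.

Δv = 21700 m/s

From the circular-orbit relation v² = μ/r at r = 75300 km: μ = v²r = (41.0)² × 75300 = 1.26579×10^8 km³/s².
The Hohmann ellipse has a_t = (r₁ + r₂)/2 = 4.0715×10^5 km.
At r₁ the circular-orbit speed is v₁ = √(μ/r₁) = 13.0876 km/s.
Transfer-orbit speed at r₁ (v² = μ(2/r − 1/a)): v_a = √[μ(2/r₁ − 1/a_t)] = 5.62833 km/s.
First burn Δv₁ = |v_a − v₁| = 7.459 km/s.
At r₂, v₂ = √(μ/r₂) = 41.00 km/s.
Transfer-orbit speed at r₂: v_p = √[μ(2/r₂ − 1/a_t)] = 55.24 km/s.
Second burn Δv₂ = |v₂ − v_p| = 14.24 km/s.
Δv = Δv₁ + Δv₂ = 7.459 + 14.24 = 21.70 km/s.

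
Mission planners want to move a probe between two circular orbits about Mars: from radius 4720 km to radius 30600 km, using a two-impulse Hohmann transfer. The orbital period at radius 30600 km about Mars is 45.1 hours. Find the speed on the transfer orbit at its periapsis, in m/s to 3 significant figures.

v = 3970 m/s

From Kepler's third law T² = 4π²r³/μ at r = 30600 km, T = 45.1 hours = 45.1 × 3600 s = 1.6236×10^5 s: μ = 4π²r³/T² = 42910.7 km³/s².
Transfer-ellipse semi-major axis a_t = (r₁ + r₂)/2 = (4720 + 30600)/2 = 17660 km.
The periapsis of the transfer ellipse is at r = 4720 km.
Applying v² = μ(2/r − 1/a_t): v = 3.969 km/s.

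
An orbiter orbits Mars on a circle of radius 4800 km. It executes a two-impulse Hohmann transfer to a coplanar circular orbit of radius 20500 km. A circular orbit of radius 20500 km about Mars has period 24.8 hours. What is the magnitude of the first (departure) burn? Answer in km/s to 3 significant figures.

From Kepler's third law T² = 4π²r³/μ at r = 20500 km, T = 24.8 hours = 24.8 × 3600 s = 89280 s: μ = 4π²r³/T² = 42669.0 km³/s².
Transfer-ellipse semi-major axis a_t = (r₁ + r₂)/2 = (4800 + 20500)/2 = 12650 km.
On the circular orbit at r = 4800 km, v_c = √(μ/r) = 2.9815 km/s.
Vis-viva on the transfer ellipse at r = 4800 km gives v_t = √[μ(2/r − 1/a_t)] = 3.7955 km/s.
Δv₁ = |v_t − v_c| = |3.7955 − 2.9815| = 0.8140 km/s.

Δv₁ = 0.814 km/s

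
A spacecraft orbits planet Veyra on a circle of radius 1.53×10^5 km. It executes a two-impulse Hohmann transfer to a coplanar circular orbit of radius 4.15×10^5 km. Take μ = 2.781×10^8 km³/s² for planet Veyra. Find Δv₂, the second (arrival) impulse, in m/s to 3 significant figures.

The Hohmann ellipse has a_t = (r₁ + r₂)/2 = 2.840×10^5 km.
Circular speed at r = 4.150×10^5 km: v_c = √(μ/r) = 25.8867 km/s.
Vis-viva on the transfer ellipse at r = 4.150×10^5 km gives v_t = √[μ(2/r − 1/a_t)] = 19.0004 km/s.
Δv₂ = |v_t − v_c| = |19.0004 − 25.8867| = 6.886 km/s.

Δv₂ = 6890 m/s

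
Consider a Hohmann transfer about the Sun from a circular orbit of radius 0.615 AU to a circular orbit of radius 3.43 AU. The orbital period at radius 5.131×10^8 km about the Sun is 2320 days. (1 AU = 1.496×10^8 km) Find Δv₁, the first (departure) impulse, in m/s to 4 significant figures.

From Kepler's third law T² = 4π²r³/μ at r = 5.131×10^8 km, T = 2320 days = 2320 × 86400 s = 2.00448×10^8 s: μ = 4π²r³/T² = 1.32728×10^11 km³/s².
In km: r₁ = 0.615 × 1.496×10^8 = 9.2004×10^7 km; r₂ = 3.43 × 1.496×10^8 = 5.13128×10^8 km.
Transfer-ellipse semi-major axis a_t = (r₁ + r₂)/2 = (9.2004×10^7 + 5.13128×10^8)/2 = 3.02566×10^8 km.
Circular speed at r = 9.2004×10^7 km: v_c = √(μ/r) = 37.98 km/s.
Transfer-orbit speed at the same r (vis-viva, a = a_t): v_t = √[μ(2/r − 1/a_t)] = 49.46 km/s.
Δv₁ = |v_t − v_c| = |49.46 − 37.98| = 11.48 km/s.

Δv₁ = 11480 m/s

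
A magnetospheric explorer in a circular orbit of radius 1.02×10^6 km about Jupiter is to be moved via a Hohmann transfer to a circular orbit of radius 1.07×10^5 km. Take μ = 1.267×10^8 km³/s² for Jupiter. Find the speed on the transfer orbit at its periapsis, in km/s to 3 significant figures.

The Hohmann ellipse has a_t = (r₁ + r₂)/2 = 5.635×10^5 km.
The periapsis of the transfer ellipse is at r = 1.070×10^5 km.
Vis-viva: v = √[μ(2/r − 1/a_t)] = √[1.267×10^8 × (2/1.070×10^5 − 1/5.635×10^5)] = 46.30 km/s.

v = 46.3 km/s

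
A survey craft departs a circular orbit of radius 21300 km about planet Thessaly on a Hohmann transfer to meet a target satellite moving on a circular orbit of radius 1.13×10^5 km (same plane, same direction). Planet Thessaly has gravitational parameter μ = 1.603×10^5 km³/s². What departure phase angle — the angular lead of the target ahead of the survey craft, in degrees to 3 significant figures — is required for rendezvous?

Semi-major axis of the transfer orbit: a_t = (21300 + 1.130×10^5)/2 = 67150 km.
Transfer time t = π√(a_t³/μ) = 1.3654×10^5 s.
The target's mean motion on its circular orbit is ω₂ = √(μ/r₂³) = 1.0540×10^-5 rad/s.
Angle swept by the target during transfer: ω₂·t = 1.43913 rad = 82.46°.
Arrival is 180° from departure on the ellipse, so φ = 180° − 82.46° = 97.5°.

φ = 97.5°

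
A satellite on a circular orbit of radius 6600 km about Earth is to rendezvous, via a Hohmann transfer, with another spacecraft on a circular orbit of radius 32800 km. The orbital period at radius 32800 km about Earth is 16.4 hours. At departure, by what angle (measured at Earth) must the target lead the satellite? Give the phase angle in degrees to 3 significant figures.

φ = 96.2°

From Kepler's third law T² = 4π²r³/μ at r = 32800 km, T = 16.4 hours = 16.4 × 3600 s = 59040 s: μ = 4π²r³/T² = 3.99658×10^5 km³/s².
The Hohmann ellipse has a_t = (r₁ + r₂)/2 = 19700 km.
Transfer time t = π√(a_t³/μ) = 13741 s.
The target's mean motion on its circular orbit is ω₂ = √(μ/r₂³) = 1.0642×10^-4 rad/s.
Angle swept by the target during transfer: ω₂·t = 1.4623 rad = 83.78°.
The satellite traverses 180° on the transfer ellipse, so the target must lead by 180° − 83.78° = 96.2°.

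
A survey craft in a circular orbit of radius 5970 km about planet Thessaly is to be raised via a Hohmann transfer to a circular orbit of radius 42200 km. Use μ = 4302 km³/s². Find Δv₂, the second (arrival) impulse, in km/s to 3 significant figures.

The Hohmann ellipse has a_t = (r₁ + r₂)/2 = 24085 km.
Circular speed at r = 42200 km: v_c = √(μ/r) = 0.3193 km/s.
Transfer-orbit speed at the same r (vis-viva, a = a_t): v_t = √[μ(2/r − 1/a_t)] = 0.1590 km/s.
Δv₂ = |v_t − v_c| = |0.1590 − 0.3193| = 0.1603 km/s.

Δv₂ = 0.160 km/s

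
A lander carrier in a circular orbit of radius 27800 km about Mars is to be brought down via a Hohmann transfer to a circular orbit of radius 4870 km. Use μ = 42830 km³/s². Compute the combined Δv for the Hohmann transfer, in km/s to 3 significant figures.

The Hohmann ellipse has a_t = (r₁ + r₂)/2 = 16335 km.
At r₁ the circular-orbit speed is v₁ = √(μ/r₁) = 1.2412 km/s.
On the transfer ellipse at r₁, v² = μ(2/r − 1/a) gives v_a = √[μ(2/r₁ − 1/a_t)] = 0.67773 km/s.
First burn Δv₁ = |v_a − v₁| = 0.5635 km/s.
Circular speed at r₂: v₂ = √(μ/r₂) = 2.9656 km/s.
Transfer-orbit speed at r₂: v_p = √[μ(2/r₂ − 1/a_t)] = 3.8688 km/s.
Second burn Δv₂ = |v₂ − v_p| = 0.9032 km/s.
Total Δv = Δv₁ + Δv₂ = 1.467 km/s.

Δv = 1.47 km/s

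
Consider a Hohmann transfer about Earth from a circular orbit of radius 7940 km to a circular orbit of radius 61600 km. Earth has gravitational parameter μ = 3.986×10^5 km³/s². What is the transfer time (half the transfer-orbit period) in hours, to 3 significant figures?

t = 8.96 hours

Transfer-ellipse semi-major axis a_t = (r₁ + r₂)/2 = (7940 + 61600)/2 = 34770 km.
Transfer time t = π√(a_t³/μ) = π√((34770)³ / 3.986×10^5) = 32260 s.
Converting: 32260 s ÷ 3600 s/hour = 8.96 hours.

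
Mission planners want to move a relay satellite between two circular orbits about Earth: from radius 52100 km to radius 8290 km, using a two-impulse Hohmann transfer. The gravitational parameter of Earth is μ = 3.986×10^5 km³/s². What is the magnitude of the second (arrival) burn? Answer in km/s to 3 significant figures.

Δv₂ = 2.17 km/s

Transfer-ellipse semi-major axis a_t = (r₁ + r₂)/2 = (52100 + 8290)/2 = 30195 km.
On the circular orbit at r = 8290 km, v_c = √(μ/r) = 6.934 km/s.
Vis-viva on the transfer ellipse at r = 8290 km gives v_t = √[μ(2/r − 1/a_t)] = 9.108 km/s.
Δv₂ = |v_t − v_c| = |9.108 − 6.934| = 2.174 km/s.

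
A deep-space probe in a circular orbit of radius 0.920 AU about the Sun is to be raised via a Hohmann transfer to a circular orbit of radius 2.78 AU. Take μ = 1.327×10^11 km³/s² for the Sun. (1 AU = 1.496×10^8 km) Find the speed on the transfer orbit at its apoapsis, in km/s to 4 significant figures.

In km: r₁ = 0.920 × 1.496×10^8 = 1.37632×10^8 km; r₂ = 2.78 × 1.496×10^8 = 4.15888×10^8 km.
Semi-major axis of the transfer orbit: a_t = (1.37632×10^8 + 4.15888×10^8)/2 = 2.7676×10^8 km.
The apoapsis of the transfer ellipse is at r = 4.15888×10^8 km.
From the vis-viva equation, v = √[μ(2/r − 1/a_t)] = 12.60 km/s.

v = 12.60 km/s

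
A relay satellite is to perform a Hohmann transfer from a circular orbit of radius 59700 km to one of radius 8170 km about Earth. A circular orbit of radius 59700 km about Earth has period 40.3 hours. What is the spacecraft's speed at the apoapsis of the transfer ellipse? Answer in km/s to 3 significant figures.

From Kepler's third law T² = 4π²r³/μ at r = 59700 km, T = 40.3 hours = 40.3 × 3600 s = 1.4508×10^5 s: μ = 4π²r³/T² = 3.99087×10^5 km³/s².
Transfer-ellipse semi-major axis a_t = (r₁ + r₂)/2 = (59700 + 8170)/2 = 33935 km.
The apoapsis of the transfer ellipse is at r = 59700 km.
From the vis-viva equation, v = √[μ(2/r − 1/a_t)] = 1.269 km/s.

v = 1.27 km/s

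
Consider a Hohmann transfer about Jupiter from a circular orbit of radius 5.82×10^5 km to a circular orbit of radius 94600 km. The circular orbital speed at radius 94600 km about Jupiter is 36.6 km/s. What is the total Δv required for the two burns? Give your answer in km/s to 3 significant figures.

From the circular-orbit relation v² = μ/r at r = 94600 km: μ = v²r = (36.6)² × 94600 = 1.26722×10^8 km³/s².
Transfer-ellipse semi-major axis a_t = (r₁ + r₂)/2 = (5.820×10^5 + 94600)/2 = 3.383×10^5 km.
At r₁ the circular-orbit speed is v₁ = √(μ/r₁) = 14.756 km/s.
On the transfer ellipse at r₁, vis-viva gives v_a = √[μ(2/r₁ − 1/a_t)] = 7.8030 km/s.
First burn Δv₁ = |v_a − v₁| = 6.953 km/s.
At r₂, v₂ = √(μ/r₂) = 36.60 km/s.
Transfer-orbit speed at r₂: v_p = √[μ(2/r₂ − 1/a_t)] = 48.01 km/s.
Second burn Δv₂ = |v₂ − v_p| = 11.41 km/s.
Δv = Δv₁ + Δv₂ = 6.953 + 11.41 = 18.36 km/s.

Δv = 18.4 km/s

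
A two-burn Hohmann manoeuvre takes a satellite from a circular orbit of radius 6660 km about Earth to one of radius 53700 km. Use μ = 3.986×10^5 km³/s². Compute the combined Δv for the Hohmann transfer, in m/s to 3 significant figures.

Δv = 4030 m/s

The Hohmann ellipse has a_t = (r₁ + r₂)/2 = 30180 km.
Circular speed at r₁: v₁ = √(μ/r₁) = √(3.986×10^5/6660) = 7.73627 km/s.
On the transfer ellipse at r₁, vis-viva gives v_p = √[μ(2/r₁ − 1/a_t)] = 10.3195 km/s.
First burn Δv₁ = |v_p − v₁| = 2.583 km/s.
At r₂, v₂ = √(μ/r₂) = 2.7245 km/s.
Transfer-orbit speed at r₂: v_a = √[μ(2/r₂ − 1/a_t)] = 1.2798 km/s.
Second burn Δv₂ = |v₂ − v_a| = 1.445 km/s.
Δv = Δv₁ + Δv₂ = 2.583 + 1.445 = 4.028 km/s.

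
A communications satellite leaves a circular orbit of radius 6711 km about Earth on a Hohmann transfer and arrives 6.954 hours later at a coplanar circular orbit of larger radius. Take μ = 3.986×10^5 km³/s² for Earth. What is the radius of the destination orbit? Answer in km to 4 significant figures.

r₂ = 52010 km

Transfer time t = 6.954 hours = 25034.4 s, and t = π√(a_t³/μ).
So a_t = (μ t²/π²)^(1/3) = (3.986×10^5 × (25034.4)² / π²)^(1/3) = 29361 km.
Since a_t = (r₁ + r₂)/2, r₂ = 2a_t − r₁ = 2×29361 − 6711 = 52011 km.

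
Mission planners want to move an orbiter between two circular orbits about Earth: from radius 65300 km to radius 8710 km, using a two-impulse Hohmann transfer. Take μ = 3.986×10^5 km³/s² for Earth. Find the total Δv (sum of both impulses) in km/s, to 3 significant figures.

Transfer-ellipse semi-major axis a_t = (r₁ + r₂)/2 = (65300 + 8710)/2 = 37005 km.
Circular speed at r₁: v₁ = √(μ/r₁) = √(3.986×10^5/65300) = 2.471 km/s.
Transfer-orbit speed at r₁ (vis-viva): v_a = √[μ(2/r₁ − 1/a_t)] = 1.199 km/s.
First burn Δv₁ = |v_a − v₁| = 1.272 km/s.
Circular speed at r₂: v₂ = √(μ/r₂) = 6.76487 km/s.
Transfer-orbit speed at r₂: v_p = √[μ(2/r₂ − 1/a_t)] = 8.98640 km/s.
Second burn Δv₂ = |v₂ − v_p| = 2.222 km/s.
Total Δv = Δv₁ + Δv₂ = 3.494 km/s.

Δv = 3.49 km/s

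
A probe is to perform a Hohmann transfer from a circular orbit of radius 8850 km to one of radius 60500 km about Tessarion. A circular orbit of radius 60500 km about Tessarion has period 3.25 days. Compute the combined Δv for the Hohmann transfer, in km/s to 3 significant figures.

Δv = 1.81 km/s

From Kepler's third law T² = 4π²r³/μ at r = 60500 km, T = 3.25 days = 3.25 × 86400 s = 2.808×10^5 s: μ = 4π²r³/T² = 1.10874×10^5 km³/s².
The Hohmann ellipse has a_t = (r₁ + r₂)/2 = 34675 km.
At r₁ the circular-orbit speed is v₁ = √(μ/r₁) = 3.5395 km/s.
On the transfer ellipse at r₁, v² = μ(2/r − 1/a) gives v_p = √[μ(2/r₁ − 1/a_t)] = 4.6753 km/s.
First burn Δv₁ = |v_p − v₁| = 1.136 km/s.
At r₂, v₂ = √(μ/r₂) = 1.3537 km/s.
Transfer-orbit speed at r₂: v_a = √[μ(2/r₂ − 1/a_t)] = 0.68391 km/s.
Second burn Δv₂ = |v₂ − v_a| = 0.6698 km/s.
Δv = Δv₁ + Δv₂ = 1.136 + 0.6698 = 1.806 km/s.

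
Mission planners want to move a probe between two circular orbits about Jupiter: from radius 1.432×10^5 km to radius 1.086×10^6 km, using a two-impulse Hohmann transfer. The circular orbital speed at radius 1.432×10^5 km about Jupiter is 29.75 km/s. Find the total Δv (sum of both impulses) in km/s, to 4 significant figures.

Δv = 15.38 km/s

From the circular-orbit relation v² = μ/r at r = 1.432×10^5 km: μ = v²r = (29.75)² × 1.432×10^5 = 1.26741×10^8 km³/s².
Transfer-ellipse semi-major axis a_t = (r₁ + r₂)/2 = (1.432×10^5 + 1.086×10^6)/2 = 6.146×10^5 km.
Circular speed at r₁: v₁ = √(μ/r₁) = √(1.26741×10^8/1.432×10^5) = 29.750 km/s.
On the transfer ellipse at r₁, v² = μ(2/r − 1/a) gives v_p = √[μ(2/r₁ − 1/a_t)] = 39.546 km/s.
First burn Δv₁ = |v_p − v₁| = 9.796 km/s.
At r₂, v₂ = √(μ/r₂) = 10.803 km/s.
Transfer-orbit speed at r₂: v_a = √[μ(2/r₂ − 1/a_t)] = 5.2146 km/s.
Second burn Δv₂ = |v₂ − v_a| = 5.588 km/s.
Total Δv = Δv₁ + Δv₂ = 15.38 km/s.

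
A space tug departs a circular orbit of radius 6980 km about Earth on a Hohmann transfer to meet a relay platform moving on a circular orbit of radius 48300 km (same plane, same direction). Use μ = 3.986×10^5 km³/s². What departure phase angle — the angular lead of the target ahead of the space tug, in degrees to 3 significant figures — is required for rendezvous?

φ = 102°

The Hohmann ellipse has a_t = (r₁ + r₂)/2 = 27640 km.
The half-period of the transfer ellipse is t = π√(a_t³/μ) = 22870 s.
Target angular speed ω₂ = √(μ/r₂³) = 5.948×10^-5 rad/s.
Angle swept by the target during transfer: ω₂·t = 1.360 rad = 77.92°.
Arrival is 180° from departure on the ellipse, so φ = 180° − 77.92° = 102°.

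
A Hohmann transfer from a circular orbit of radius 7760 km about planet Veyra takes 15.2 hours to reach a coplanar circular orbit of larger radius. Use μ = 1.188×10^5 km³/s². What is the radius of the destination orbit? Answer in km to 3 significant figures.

r₂ = 58300 km

Transfer time t = 15.2 hours = 54720 s, and t = π√(a_t³/μ).
So a_t = (μ t²/π²)^(1/3) = (1.188×10^5 × (54720)² / π²)^(1/3) = 33032 km.
Since a_t = (r₁ + r₂)/2, r₂ = 2a_t − r₁ = 2×33032 − 7760 = 58304 km.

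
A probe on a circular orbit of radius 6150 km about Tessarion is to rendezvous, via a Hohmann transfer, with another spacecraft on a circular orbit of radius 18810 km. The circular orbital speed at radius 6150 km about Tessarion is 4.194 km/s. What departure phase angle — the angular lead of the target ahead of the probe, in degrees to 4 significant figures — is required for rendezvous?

From the circular-orbit relation v² = μ/r at r = 6150 km: μ = v²r = (4.194)² × 6150 = 1.08176×10^5 km³/s².
Transfer-ellipse semi-major axis a_t = (r₁ + r₂)/2 = (6150 + 18810)/2 = 12480 km.
Transfer time t = π√(a_t³/μ) = 13317 s.
Target angular speed ω₂ = √(μ/r₂³) = 1.2749×10^-4 rad/s.
Angle swept by the target during transfer: ω₂·t = 1.6978 rad = 97.28°.
The probe traverses 180° on the transfer ellipse, so the target must lead by 180° − 97.28° = 82.72°.

φ = 82.72°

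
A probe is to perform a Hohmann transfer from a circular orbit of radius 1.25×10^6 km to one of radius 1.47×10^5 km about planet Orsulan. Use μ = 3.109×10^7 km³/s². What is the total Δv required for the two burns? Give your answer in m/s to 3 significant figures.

Δv = 7610 m/s

Semi-major axis of the transfer orbit: a_t = (1.250×10^6 + 1.470×10^5)/2 = 6.985×10^5 km.
Circular speed at r₁: v₁ = √(μ/r₁) = √(3.109×10^7/1.250×10^6) = 4.987 km/s.
On the transfer ellipse at r₁, v² = μ(2/r − 1/a) gives v_a = √[μ(2/r₁ − 1/a_t)] = 2.288 km/s.
First burn Δv₁ = |v_a − v₁| = 2.699 km/s.
Circular speed at r₂: v₂ = √(μ/r₂) = 14.543 km/s.
Transfer-orbit speed at r₂: v_p = √[μ(2/r₂ − 1/a_t)] = 19.455 km/s.
Second burn Δv₂ = |v₂ − v_p| = 4.912 km/s.
Δv = Δv₁ + Δv₂ = 2.699 + 4.912 = 7.611 km/s.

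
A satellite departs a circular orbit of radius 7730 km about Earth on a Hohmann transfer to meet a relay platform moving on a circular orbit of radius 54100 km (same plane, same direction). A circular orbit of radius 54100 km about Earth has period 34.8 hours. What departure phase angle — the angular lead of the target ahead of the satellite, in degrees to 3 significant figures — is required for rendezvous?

From Kepler's third law T² = 4π²r³/μ at r = 54100 km, T = 34.8 hours = 34.8 × 3600 s = 1.2528×10^5 s: μ = 4π²r³/T² = 3.98280×10^5 km³/s².
Semi-major axis of the transfer orbit: a_t = (7730 + 54100)/2 = 30915 km.
Transfer time t = π√(a_t³/μ) = 27060 s.
The target's mean motion on its circular orbit is ω₂ = √(μ/r₂³) = 5.015×10^-5 rad/s.
Angle swept by the target during transfer: ω₂·t = 1.3571 rad = 77.76°.
Arrival is 180° from departure on the ellipse, so φ = 180° − 77.76° = 102°.

φ = 102°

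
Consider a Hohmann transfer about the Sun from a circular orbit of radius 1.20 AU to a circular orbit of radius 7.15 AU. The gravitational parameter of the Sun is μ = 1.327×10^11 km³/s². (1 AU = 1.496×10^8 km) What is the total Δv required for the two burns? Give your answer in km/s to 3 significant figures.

Δv = 13.6 km/s

In km: r₁ = 1.20 × 1.496×10^8 = 1.7952×10^8 km; r₂ = 7.15 × 1.496×10^8 = 1.06964×10^9 km.
Transfer-ellipse semi-major axis a_t = (r₁ + r₂)/2 = (1.7952×10^8 + 1.06964×10^9)/2 = 6.2458×10^8 km.
At r₁ the circular-orbit speed is v₁ = √(μ/r₁) = 27.188 km/s.
On the transfer ellipse at r₁, vis-viva gives v_p = √[μ(2/r₁ − 1/a_t)] = 35.580 km/s.
First burn Δv₁ = |v_p − v₁| = 8.392 km/s.
Circular speed at r₂: v₂ = √(μ/r₂) = 11.138 km/s.
Transfer-orbit speed at r₂: v_a = √[μ(2/r₂ − 1/a_t)] = 5.9714 km/s.
Second burn Δv₂ = |v₂ − v_a| = 5.167 km/s.
Δv = Δv₁ + Δv₂ = 8.392 + 5.167 = 13.56 km/s.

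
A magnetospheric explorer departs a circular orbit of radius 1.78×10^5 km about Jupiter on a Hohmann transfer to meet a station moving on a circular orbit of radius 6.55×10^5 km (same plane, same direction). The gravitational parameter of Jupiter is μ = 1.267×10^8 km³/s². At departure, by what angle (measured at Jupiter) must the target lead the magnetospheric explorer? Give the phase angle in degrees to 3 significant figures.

φ = 88.7°

Transfer-ellipse semi-major axis a_t = (r₁ + r₂)/2 = (1.780×10^5 + 6.550×10^5)/2 = 4.165×10^5 km.
The half-period of the transfer ellipse is t = π√(a_t³/μ) = 75020 s.
The target's mean motion on its circular orbit is ω₂ = √(μ/r₂³) = 2.123×10^-5 rad/s.
Angle swept by the target during transfer: ω₂·t = 1.593 rad = 91.27°.
Arrival is 180° from departure on the ellipse, so φ = 180° − 91.27° = 88.7°.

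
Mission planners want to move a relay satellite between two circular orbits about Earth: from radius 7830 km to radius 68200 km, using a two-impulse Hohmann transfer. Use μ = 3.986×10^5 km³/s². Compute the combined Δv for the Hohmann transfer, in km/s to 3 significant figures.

Δv = 3.74 km/s

The Hohmann ellipse has a_t = (r₁ + r₂)/2 = 38015 km.
At r₁ the circular-orbit speed is v₁ = √(μ/r₁) = 7.135 km/s.
On the transfer ellipse at r₁, vis-viva gives v_p = √[μ(2/r₁ − 1/a_t)] = 9.557 km/s.
First burn Δv₁ = |v_p − v₁| = 2.422 km/s.
At r₂, v₂ = √(μ/r₂) = 2.4176 km/s.
Transfer-orbit speed at r₂: v_a = √[μ(2/r₂ − 1/a_t)] = 1.0972 km/s.
Second burn Δv₂ = |v₂ − v_a| = 1.320 km/s.
Δv = Δv₁ + Δv₂ = 2.422 + 1.320 = 3.742 km/s.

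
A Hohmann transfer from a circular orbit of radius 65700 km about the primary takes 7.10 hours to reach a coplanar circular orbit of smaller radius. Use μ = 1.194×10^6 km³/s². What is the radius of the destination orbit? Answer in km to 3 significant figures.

Transfer time t = 7.10 hours = 25560 s, and t = π√(a_t³/μ).
So a_t = (μ t²/π²)^(1/3) = (1.194×10^6 × (25560)² / π²)^(1/3) = 42915 km.
Since a_t = (r₁ + r₂)/2, r₂ = 2a_t − r₁ = 2×42915 − 65700 = 20130 km.

r₂ = 20100 km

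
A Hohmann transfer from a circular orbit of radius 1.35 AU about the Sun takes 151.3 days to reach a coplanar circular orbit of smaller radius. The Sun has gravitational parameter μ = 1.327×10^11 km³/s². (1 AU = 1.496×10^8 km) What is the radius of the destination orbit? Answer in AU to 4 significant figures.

r₂ = 0.4141 AU

In km: r₁ = 1.35 × 1.496×10^8 = 2.0196×10^8 km.
Transfer time t = 151.3 days = 1.307232×10^7 s, and t = π√(a_t³/μ).
So a_t = (μ t²/π²)^(1/3) = (1.327×10^11 × (1.307232×10^7)² / π²)^(1/3) = 1.31955×10^8 km.
Since a_t = (r₁ + r₂)/2, r₂ = 2a_t − r₁ = 2×1.31955×10^8 − 2.0196×10^8 = 6.195×10^7 km.
In AU: r₂ = 6.195×10^7 / 1.496×10^8 = 0.4141 AU.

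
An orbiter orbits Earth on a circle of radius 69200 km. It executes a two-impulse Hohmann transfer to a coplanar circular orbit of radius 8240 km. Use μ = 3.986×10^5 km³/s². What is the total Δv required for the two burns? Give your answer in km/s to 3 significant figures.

Δv = 3.64 km/s

The Hohmann ellipse has a_t = (r₁ + r₂)/2 = 38720 km.
At r₁ the circular-orbit speed is v₁ = √(μ/r₁) = 2.400 km/s.
On the transfer ellipse at r₁, vis-viva equation gives v_a = √[μ(2/r₁ − 1/a_t)] = 1.107 km/s.
First burn Δv₁ = |v_a − v₁| = 1.293 km/s.
At r₂, v₂ = √(μ/r₂) = 6.955 km/s.
Transfer-orbit speed at r₂: v_p = √[μ(2/r₂ − 1/a_t)] = 9.298 km/s.
Second burn Δv₂ = |v₂ − v_p| = 2.343 km/s.
Δv = Δv₁ + Δv₂ = 1.293 + 2.343 = 3.636 km/s.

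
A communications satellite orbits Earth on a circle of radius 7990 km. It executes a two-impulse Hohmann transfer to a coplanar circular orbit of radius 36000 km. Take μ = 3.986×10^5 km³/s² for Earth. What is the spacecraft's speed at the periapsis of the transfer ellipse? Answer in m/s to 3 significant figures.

v = 9040 m/s

Semi-major axis of the transfer orbit: a_t = (7990 + 36000)/2 = 21995 km.
The periapsis of the transfer ellipse is at r = 7990 km.
Applying v² = μ(2/r − 1/a_t): v = 9.036 km/s.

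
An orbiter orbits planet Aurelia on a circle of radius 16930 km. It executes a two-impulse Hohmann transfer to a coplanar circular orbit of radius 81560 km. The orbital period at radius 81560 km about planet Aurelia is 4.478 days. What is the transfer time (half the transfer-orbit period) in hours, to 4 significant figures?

From Kepler's third law T² = 4π²r³/μ at r = 81560 km, T = 4.478 days = 4.478 × 86400 s = 3.868992×10^5 s: μ = 4π²r³/T² = 1.43086×10^5 km³/s².
Semi-major axis of the transfer orbit: a_t = (16930 + 81560)/2 = 49245 km.
By Kepler's third law the transfer-orbit period is T = 2π√(a_t³/μ), so t = T/2 = 90760 s.
Converting: 90760 s ÷ 3600 s/hour = 25.21 hours.

t = 25.21 hours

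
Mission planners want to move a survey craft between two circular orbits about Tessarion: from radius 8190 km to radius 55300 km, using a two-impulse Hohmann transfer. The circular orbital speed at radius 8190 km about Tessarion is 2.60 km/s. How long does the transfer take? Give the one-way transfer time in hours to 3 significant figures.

t = 21.0 hours

From the circular-orbit relation v² = μ/r at r = 8190 km: μ = v²r = (2.60)² × 8190 = 55364.4 km³/s².
Semi-major axis of the transfer orbit: a_t = (8190 + 55300)/2 = 31745 km.
Half the transfer-orbit period gives t = π√(a_t³/μ) = 75520 s.
Converting: 75520 s ÷ 3600 s/hour = 21.0 hours.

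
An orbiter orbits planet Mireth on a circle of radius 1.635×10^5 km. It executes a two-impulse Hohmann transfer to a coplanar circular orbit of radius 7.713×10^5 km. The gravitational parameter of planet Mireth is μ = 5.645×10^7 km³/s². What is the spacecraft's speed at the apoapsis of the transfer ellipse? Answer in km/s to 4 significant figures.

v = 5.060 km/s

The Hohmann ellipse has a_t = (r₁ + r₂)/2 = 4.674×10^5 km.
The apoapsis of the transfer ellipse is at r = 7.713×10^5 km.
Applying v² = μ(2/r − 1/a_t): v = 5.060 km/s.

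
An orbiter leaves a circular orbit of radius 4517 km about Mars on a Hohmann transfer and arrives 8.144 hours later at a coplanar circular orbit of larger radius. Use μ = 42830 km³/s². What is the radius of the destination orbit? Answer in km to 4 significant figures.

Transfer time t = 8.144 hours = 29318.4 s, and t = π√(a_t³/μ).
So a_t = (μ t²/π²)^(1/3) = (42830 × (29318.4)² / π²)^(1/3) = 15509 km.
Since a_t = (r₁ + r₂)/2, r₂ = 2a_t − r₁ = 2×15509 − 4517 = 26501 km.

r₂ = 26500 km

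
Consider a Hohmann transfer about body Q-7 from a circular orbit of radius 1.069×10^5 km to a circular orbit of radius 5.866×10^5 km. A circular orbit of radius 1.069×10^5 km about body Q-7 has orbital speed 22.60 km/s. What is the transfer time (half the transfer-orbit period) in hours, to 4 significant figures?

From the circular-orbit relation v² = μ/r at r = 1.069×10^5 km: μ = v²r = (22.60)² × 1.069×10^5 = 5.46002×10^7 km³/s².
Transfer-ellipse semi-major axis a_t = (r₁ + r₂)/2 = (1.069×10^5 + 5.866×10^5)/2 = 3.4675×10^5 km.
Half the transfer-orbit period gives t = π√(a_t³/μ) = 86810 s.
Converting: 86810 s ÷ 3600 s/hour = 24.11 hours.

t = 24.11 hours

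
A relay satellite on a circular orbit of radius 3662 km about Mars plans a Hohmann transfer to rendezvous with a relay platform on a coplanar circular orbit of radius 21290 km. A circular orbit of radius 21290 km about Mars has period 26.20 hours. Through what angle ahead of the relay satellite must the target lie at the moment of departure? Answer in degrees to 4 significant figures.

From Kepler's third law T² = 4π²r³/μ at r = 21290 km, T = 26.20 hours = 26.20 × 3600 s = 94320 s: μ = 4π²r³/T² = 42823.2 km³/s².
Semi-major axis of the transfer orbit: a_t = (3662 + 21290)/2 = 12476 km.
The half-period of the transfer ellipse is t = π√(a_t³/μ) = 21156 s.
Target angular speed ω₂ = √(μ/r₂³) = 6.6616×10^-5 rad/s.
Angle swept by the target during transfer: ω₂·t = 1.4093 rad = 80.75°.
The relay satellite traverses 180° on the transfer ellipse, so the target must lead by 180° − 80.75° = 99.25°.

φ = 99.25°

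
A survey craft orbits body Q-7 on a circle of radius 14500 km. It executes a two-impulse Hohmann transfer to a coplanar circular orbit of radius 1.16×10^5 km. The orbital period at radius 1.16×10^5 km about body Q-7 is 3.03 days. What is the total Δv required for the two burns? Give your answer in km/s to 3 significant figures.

From Kepler's third law T² = 4π²r³/μ at r = 1.16×10^5 km, T = 3.03 days = 3.03 × 86400 s = 2.61792×10^5 s: μ = 4π²r³/T² = 8.99127×10^5 km³/s².
The Hohmann ellipse has a_t = (r₁ + r₂)/2 = 65250 km.
Circular speed at r₁: v₁ = √(μ/r₁) = √(8.99127×10^5/14500) = 7.875 km/s.
Transfer-orbit speed at r₁ (vis-viva): v_p = √[μ(2/r₁ − 1/a_t)] = 10.50 km/s.
First burn Δv₁ = |v_p − v₁| = 2.625 km/s.
At r₂, v₂ = √(μ/r₂) = 2.784 km/s.
Transfer-orbit speed at r₂: v_a = √[μ(2/r₂ − 1/a_t)] = 1.312 km/s.
Second burn Δv₂ = |v₂ − v_a| = 1.472 km/s.
Δv = Δv₁ + Δv₂ = 2.625 + 1.472 = 4.097 km/s.

Δv = 4.10 km/s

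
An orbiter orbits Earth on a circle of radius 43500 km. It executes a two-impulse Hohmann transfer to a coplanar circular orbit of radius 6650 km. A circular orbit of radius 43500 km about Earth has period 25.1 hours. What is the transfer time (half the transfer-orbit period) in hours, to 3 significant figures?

From Kepler's third law T² = 4π²r³/μ at r = 43500 km, T = 25.1 hours = 25.1 × 3600 s = 90360 s: μ = 4π²r³/T² = 3.97993×10^5 km³/s².
Semi-major axis of the transfer orbit: a_t = (43500 + 6650)/2 = 25075 km.
By Kepler's third law the transfer-orbit period is T = 2π√(a_t³/μ), so t = T/2 = 19770 s.
Converting: 19770 s ÷ 3600 s/hour = 5.49 hours.

t = 5.49 hours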